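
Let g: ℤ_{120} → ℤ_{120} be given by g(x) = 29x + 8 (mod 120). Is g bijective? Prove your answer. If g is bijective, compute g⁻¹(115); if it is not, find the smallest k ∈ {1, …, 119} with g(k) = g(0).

103

Suppose g(u) = g(v) in ℤ_{120}. Then 29u + 8 ≡ 29v + 8 (mod 120), hence 29(u − v) ≡ 0 (mod 120).
Since gcd(29, 120) = 1, 29 is invertible modulo 120, so u − v ≡ 0 (mod 120), i.e. u = v.
We now compute 29⁻¹ mod 120 explicitly. Euclid's algorithm: 120 = 4·29 + 4, 29 = 7·4 + 1; back-substituting gives 1 = 29·29 − 7·120, so 29⁻¹ ≡ 29 (mod 120).
For any y ∈ ℤ_{120}, x = 29(y − 8) mod 120 satisfies g(x) = 29·29(y − 8) + 8 ≡ y (since 29·29 ≡ 1 mod 120). So every y has a preimage.
So g is bijective.
Since g is bijective, we compute g⁻¹(115): solve 29x + 8 ≡ 115 (mod 120), i.e. 29x ≡ 107 (mod 120).
Multiplying by 29⁻¹ = 29 gives x ≡ 29·107 = 3103 = 25·120 + 103 ≡ 103 (mod 120).
Check: g(103) = 29·103 + 8 = 2995 = 24·120 + 115 ≡ 115 (mod 120).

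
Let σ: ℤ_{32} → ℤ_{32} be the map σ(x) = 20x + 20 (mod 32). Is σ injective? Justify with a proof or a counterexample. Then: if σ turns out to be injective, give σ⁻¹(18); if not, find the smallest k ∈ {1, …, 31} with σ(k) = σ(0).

By definition, injectivity means: for all s, t in the domain, σ(s) = σ(t) implies s = t.
We have gcd(20, 32) = 4 > 1. Taking s = 0 and t = 8: σ(0) = 20 and σ(8) = 20·8 + 20 = 180 ≡ 20 (mod 32).
So σ(0) = σ(8) while 0 ≠ 8, therefore σ is not injective.
Since σ is not injective, we find the least positive k with σ(k) = σ(0): this means 20k ≡ 0 (mod 32), i.e. 32 ∣ 20k. Since gcd(20, 32) = 4, dividing through by 4 this holds exactly when 8 ∣ 5k, and as gcd(5, 8) = 1, exactly when 8 ∣ k.
The smallest positive such k is 8.

8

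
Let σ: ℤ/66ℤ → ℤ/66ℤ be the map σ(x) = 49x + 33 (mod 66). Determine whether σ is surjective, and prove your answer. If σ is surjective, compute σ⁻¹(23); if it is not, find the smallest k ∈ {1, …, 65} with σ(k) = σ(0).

Since gcd(49, 66) = 1, 49 is invertible modulo 66. Euclid's algorithm: 66 = 1·49 + 17, 49 = 2·17 + 15, 17 = 1·15 + 2, 15 = 7·2 + 1; back-substituting gives 1 = 31·49 − 23·66, so 49⁻¹ ≡ 31 (mod 66).
For any y ∈ ℤ/66ℤ, x = 31(y − 33) mod 66 satisfies σ(x) = 49·31(y − 33) + 33 ≡ y (since 49·31 ≡ 1 mod 66). So every y has a preimage.
So σ is surjective.
Since σ is surjective, we compute σ⁻¹(23): solve 49x + 33 ≡ 23 (mod 66), i.e. 49x ≡ 56 (mod 66).
Multiplying by 49⁻¹ = 31 gives x ≡ 31·56 = 1736 = 26·66 + 20 ≡ 20 (mod 66).
Check: σ(20) = 49·20 + 33 = 1013 = 15·66 + 23 ≡ 23 (mod 66).

20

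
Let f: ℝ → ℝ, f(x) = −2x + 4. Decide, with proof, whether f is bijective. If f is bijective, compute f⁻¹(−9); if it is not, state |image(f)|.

Suppose f(u) = f(v). Then −2u + 4 = −2v + 4, so −2u = −2v, hence u = v.
For any y ∈ ℝ, x = (y − 4)/(−2) satisfies f(x) = y.
Hence f is bijective.
Since f is bijective, we compute f⁻¹(−9) = (−9 − 4)/(−2) = 13/2.

13/2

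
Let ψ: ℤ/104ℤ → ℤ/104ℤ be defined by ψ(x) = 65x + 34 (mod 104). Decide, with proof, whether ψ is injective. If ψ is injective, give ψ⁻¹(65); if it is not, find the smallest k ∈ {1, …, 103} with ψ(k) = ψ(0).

8

We have gcd(65, 104) = 13 > 1. Taking s = 0 and t = 8: ψ(0) = 34 and ψ(8) = 65·8 + 34 = 554 ≡ 34 (mod 104).
So ψ(0) = ψ(8) while 0 ≠ 8, so ψ is not injective.
Since ψ is not injective, we find the least positive k with ψ(k) = ψ(0): this means 65k ≡ 0 (mod 104), i.e. 104 ∣ 65k. Since gcd(65, 104) = 13, dividing through by 13 this holds exactly when 8 ∣ 5k, and as gcd(5, 8) = 1, exactly when 8 ∣ k.
The smallest positive such k is 8.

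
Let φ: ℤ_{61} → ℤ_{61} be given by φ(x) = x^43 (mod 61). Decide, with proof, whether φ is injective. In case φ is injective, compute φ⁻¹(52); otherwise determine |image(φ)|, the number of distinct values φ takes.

Since 61 is prime, the nonzero elements of ℤ_{61} form a cyclic group of order 60.
As gcd(43, 60) = 1, raising to the 43rd power is a bijection on this group: if x_1^43 ≡ x_2^43 then (x_1x_2^{−1})^43 = 1, and the only element of order dividing gcd(43, 60) = 1 is 1, so x_1 = x_2.
With φ(0) = 0 this makes φ injective on all of ℤ_{61}, hence bijective (finite equal-size domain and codomain). In particular φ is injective.
Since φ is injective, we find the preimage of 52. The inverse of x ↦ x^43 on (ℤ_{61})^× is x ↦ x^7, because 43·7 = 301 = 5·60 + 1 ≡ 1 (mod 60) and x^{60} = 1 for x ≠ 0 (Fermat). So φ⁻¹(52) = 52^7 mod 61.
Repeated squaring mod 61: 52^1 ≡ 52, 52^2 ≡ 52² = 2704 ≡ 20, 52^4 ≡ 20² = 400 ≡ 34. Since 7 = 4 + 2 + 1, 52^7 ≡ 34·20·52: 34·20 = 680 ≡ 9, then 9·52 = 468 ≡ 41. So 52^7 ≡ 41 (mod 61).
Hence φ⁻¹(52) = 41.

41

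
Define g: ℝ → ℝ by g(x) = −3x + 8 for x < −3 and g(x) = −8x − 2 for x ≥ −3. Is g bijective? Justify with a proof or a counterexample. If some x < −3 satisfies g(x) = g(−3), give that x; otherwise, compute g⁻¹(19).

-14/3

Both pieces are strictly decreasing (slopes −3 and −8), so each is injective on its own interval.
The left piece maps (−∞, −3) onto (17, ∞); the right piece maps [−3, ∞) onto (−∞, 22].
These images overlap. In particular g(−3) = 22 (right piece), and solving −3x + 8 = 22 on the left piece gives x = −14/3 < −3.
So g(−14/3) = g(−3) with −14/3 ≠ −3, and g is not injective, hence not bijective. This x = −14/3 is the requested value below −3.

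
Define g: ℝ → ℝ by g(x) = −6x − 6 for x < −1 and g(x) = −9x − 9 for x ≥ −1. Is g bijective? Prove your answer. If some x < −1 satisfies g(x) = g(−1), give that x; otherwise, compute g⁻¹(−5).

Both pieces are strictly decreasing (slopes −6 and −9), so each is injective on its own interval.
The left piece maps (−∞, −1) onto (0, ∞); the right piece maps [−1, ∞) onto (−∞, 0].
Since 0 = 0, the images partition ℝ: g is injective and surjective, hence bijective.
Because the two images are disjoint, no x < −1 has g(x) = g(−1), so we compute g⁻¹(−5): −5 lies in (−∞, 0], so solve −9x − 9 = −5: x = (−5 + 9)/(−9) = −4/9.

-4/9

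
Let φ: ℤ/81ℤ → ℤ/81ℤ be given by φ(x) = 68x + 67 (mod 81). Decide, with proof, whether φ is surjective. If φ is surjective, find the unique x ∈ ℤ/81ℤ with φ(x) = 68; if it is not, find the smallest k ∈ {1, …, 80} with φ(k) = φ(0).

56

Since gcd(68, 81) = 1, 68 is invertible modulo 81. Euclid's algorithm: 81 = 1·68 + 13, 68 = 5·13 + 3, 13 = 4·3 + 1; back-substituting gives 1 = 56·68 − 47·81, so 68⁻¹ ≡ 56 (mod 81).
Then y ↦ 56(y − 67) is a two-sided inverse to φ, so every y ∈ ℤ/81ℤ has a preimage.
Thus φ is surjective.
Since φ is surjective, we find φ⁻¹(68): we need 68x ≡ 68 − 67 ≡ 1 (mod 81). Using 68⁻¹ = 56: x ≡ 56·1 = 56, so x = 56.
Check: φ(56) = 68·56 + 67 = 3875 = 47·81 + 68 ≡ 68 (mod 81).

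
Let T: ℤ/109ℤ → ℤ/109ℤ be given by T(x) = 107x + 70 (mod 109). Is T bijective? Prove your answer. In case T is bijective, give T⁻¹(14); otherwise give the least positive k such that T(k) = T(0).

If T(u) = T(v), then 107u ≡ 107v (mod 109). Because gcd(107, 109) = 1, we may cancel 107 to get u ≡ v (mod 109).
We now compute 107⁻¹ mod 109 explicitly. Euclid's algorithm: 109 = 1·107 + 2, 107 = 53·2 + 1; back-substituting gives 1 = 54·107 − 53·109, so 107⁻¹ ≡ 54 (mod 109).
Then y ↦ 54(y − 70) is a two-sided inverse to T, so every y ∈ ℤ/109ℤ has a preimage.
Therefore T is bijective.
Since T is bijective, we find T⁻¹(14): we need 107x ≡ 14 − 70 ≡ 53 (mod 109). Using 107⁻¹ = 54: x ≡ 54·53 = 2862 = 26·109 + 28, so x = 28.
Check: T(28) = 107·28 + 70 = 3066 = 28·109 + 14 ≡ 14 (mod 109).

28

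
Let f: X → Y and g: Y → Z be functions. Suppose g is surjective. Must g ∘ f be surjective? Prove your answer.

No. Take X = {1}, Y = Z = {1, 2, 3}, f(1) = 1, and g = identity (surjective).
Then (g ∘ f)(1) = 1, and 3 ∈ Z has no preimage under g ∘ f, so g ∘ f is not surjective.

not surjective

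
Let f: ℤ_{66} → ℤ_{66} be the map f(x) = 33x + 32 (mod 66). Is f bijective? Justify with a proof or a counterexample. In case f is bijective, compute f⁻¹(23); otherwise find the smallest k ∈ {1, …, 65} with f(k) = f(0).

2

We have gcd(33, 66) = 33 > 1. Taking s = 0 and t = 2: f(0) = 32 and f(2) = 33·2 + 32 = 98 ≡ 32 (mod 66).
So f(0) = f(2) while 0 ≠ 2, so f is not injective, hence not bijective.
Since f is not bijective, we find the least positive k with f(k) = f(0): this means 33k ≡ 0 (mod 66), i.e. 66 ∣ 33k. Since gcd(33, 66) = 33, dividing through by 33 this holds exactly when 2 ∣ k.
The smallest positive such k is 2.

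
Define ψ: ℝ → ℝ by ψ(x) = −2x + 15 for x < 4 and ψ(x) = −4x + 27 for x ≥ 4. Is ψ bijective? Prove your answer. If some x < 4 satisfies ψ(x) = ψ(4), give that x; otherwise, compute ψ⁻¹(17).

Both pieces are strictly decreasing (slopes −2 and −4), so each is injective on its own interval.
The left piece maps (−∞, 4) onto (7, ∞); the right piece maps [4, ∞) onto (−∞, 11].
These images overlap. In particular ψ(4) = 11 (right piece), and solving −2x + 15 = 11 on the left piece gives x = 2 < 4.
So ψ(2) = ψ(4) with 2 ≠ 4, and ψ is not injective, hence not bijective. This x = 2 is the requested value below 4.

2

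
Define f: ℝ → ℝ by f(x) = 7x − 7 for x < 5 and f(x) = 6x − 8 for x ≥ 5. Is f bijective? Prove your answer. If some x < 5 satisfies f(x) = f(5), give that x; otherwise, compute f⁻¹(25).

Both pieces are strictly increasing (slopes 7 and 6), so each is injective on its own interval.
The left piece maps (−∞, 5) onto (−∞, 28); the right piece maps [5, ∞) onto [22, ∞).
These images overlap. In particular f(5) = 22 (right piece), and solving 7x − 7 = 22 on the left piece gives x = 29/7 < 5.
So f(29/7) = f(5) with 29/7 ≠ 5, and f is not injective, hence not bijective. This x = 29/7 is the requested value below 5.

29/7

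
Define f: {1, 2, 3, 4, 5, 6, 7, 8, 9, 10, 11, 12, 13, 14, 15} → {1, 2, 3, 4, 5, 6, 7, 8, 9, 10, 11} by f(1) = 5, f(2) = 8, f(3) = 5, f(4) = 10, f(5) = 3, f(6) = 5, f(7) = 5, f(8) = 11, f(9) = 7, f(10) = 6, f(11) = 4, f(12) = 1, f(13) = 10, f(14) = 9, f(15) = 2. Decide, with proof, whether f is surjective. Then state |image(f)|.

11

Every element of the codomain has a preimage: 1 = f(12), 2 = f(15), 3 = f(5), 4 = f(11), 5 = f(1), 6 = f(10), 7 = f(9), 8 = f(2), 9 = f(14), 10 = f(4), 11 = f(8).
Hence f is surjective.
The image of f is {1, 2, 3, 4, 5, 6, 7, 8, 9, 10, 11}, which has 11 elements.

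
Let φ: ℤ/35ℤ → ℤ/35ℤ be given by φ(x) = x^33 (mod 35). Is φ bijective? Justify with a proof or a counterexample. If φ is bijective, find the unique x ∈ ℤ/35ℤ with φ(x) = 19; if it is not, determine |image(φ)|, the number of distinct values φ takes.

15

φ(4): Repeated squaring mod 35: 4^1 ≡ 4, 4^2 ≡ 4² = 16, 4^4 ≡ 16² = 256 ≡ 11, 4^8 ≡ 11² = 121 ≡ 16, 4^16 ≡ 16² = 256 ≡ 11, 4^32 ≡ 11² = 121 ≡ 16. Since 33 = 32 + 1, 4^33 ≡ 16·4: 16·4 = 64 ≡ 29. So 4^33 ≡ 29 (mod 35).
φ(9): Repeated squaring mod 35: 9^1 ≡ 9, 9^2 ≡ 9² = 81 ≡ 11, 9^4 ≡ 11² = 121 ≡ 16, 9^8 ≡ 16² = 256 ≡ 11, 9^16 ≡ 11² = 121 ≡ 16, 9^32 ≡ 16² = 256 ≡ 11. Since 33 = 32 + 1, 9^33 ≡ 11·9: 11·9 = 99 ≡ 29. So 9^33 ≡ 29 (mod 35).
So φ(4) = φ(9) = 29 while 4 ≠ 9, hence φ is not injective, hence not bijective.
Since φ is not bijective, we determine |image(φ)|. Computing x^33 mod 35 for each x (by repeated squaring, reducing mod 35 at every step), the values φ(0), φ(1), …, φ(34) are: 0, 1, 22, 13, 29, 20, 6, 7, 8, 29, 20, 1, 27, 13, 14, 15, 1, 27, 8, 34, 20, 21, 22, 8, 34, 15, 6, 27, 28, 29, 15, 6, 22, 13, 34.
The distinct values are {0, 1, 6, 7, 8, 13, 14, 15, 20, 21, 22, 27, 28, 29, 34}; there are 15 of them.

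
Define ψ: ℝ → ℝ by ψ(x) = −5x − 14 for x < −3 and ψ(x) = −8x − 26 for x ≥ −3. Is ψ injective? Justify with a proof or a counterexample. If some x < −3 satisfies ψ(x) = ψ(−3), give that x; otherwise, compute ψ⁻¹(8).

Both pieces are strictly decreasing (slopes −5 and −8), so each is injective on its own interval.
The left piece maps (−∞, −3) onto (1, ∞); the right piece maps [−3, ∞) onto (−∞, −2].
These images are disjoint, so no value is attained by both pieces. Hence ψ is injective.
Because the two images are disjoint, no x < −3 has ψ(x) = ψ(−3), so we compute ψ⁻¹(8): 8 lies in (1, ∞), so solve −5x − 14 = 8: x = (8 + 14)/(−5) = −22/5.

-22/5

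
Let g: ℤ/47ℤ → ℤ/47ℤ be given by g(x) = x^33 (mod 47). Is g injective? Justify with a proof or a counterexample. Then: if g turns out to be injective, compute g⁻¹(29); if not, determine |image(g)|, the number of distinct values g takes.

41

Since 47 is prime, the nonzero elements of ℤ/47ℤ form a cyclic group of order 46.
As gcd(33, 46) = 1, raising to the 33rd power is a bijection on this group: if s^33 ≡ t^33 then (st^{−1})^33 = 1, and the only element of order dividing gcd(33, 46) = 1 is 1, so s = t.
With g(0) = 0 this makes g injective on all of ℤ/47ℤ, hence bijective (finite equal-size domain and codomain). In particular g is injective.
Since g is injective, we find the preimage of 29. The inverse of x ↦ x^33 on (ℤ/47ℤ)^× is x ↦ x^7, because 33·7 = 231 = 5·46 + 1 ≡ 1 (mod 46) and x^{46} = 1 for x ≠ 0 (Fermat). So g⁻¹(29) = 29^7 mod 47.
Repeated squaring mod 47: 29^1 ≡ 29, 29^2 ≡ 29² = 841 ≡ 42, 29^4 ≡ 42² = 1764 ≡ 25. Since 7 = 4 + 2 + 1, 29^7 ≡ 25·42·29: 25·42 = 1050 ≡ 16, then 16·29 = 464 ≡ 41. So 29^7 ≡ 41 (mod 47).
Hence g⁻¹(29) = 41.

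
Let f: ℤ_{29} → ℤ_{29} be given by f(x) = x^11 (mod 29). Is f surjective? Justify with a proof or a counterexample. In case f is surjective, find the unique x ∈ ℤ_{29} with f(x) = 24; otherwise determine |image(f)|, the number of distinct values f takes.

Since 29 is prime, the nonzero elements of ℤ_{29} form a cyclic group of order 28.
As gcd(11, 28) = 1, raising to the 11th power is a bijection on this group: if s^11 ≡ t^11 then (st^{−1})^11 = 1, and the only element of order dividing gcd(11, 28) = 1 is 1, so s = t.
With f(0) = 0 this makes f injective on all of ℤ_{29}, hence bijective (finite equal-size domain and codomain). In particular f is surjective.
Since f is surjective, we find the preimage of 24. The inverse of x ↦ x^11 on (ℤ_{29})^× is x ↦ x^23, because 11·23 = 253 = 9·28 + 1 ≡ 1 (mod 28) and x^{28} = 1 for x ≠ 0 (Fermat). So f⁻¹(24) = 24^23 mod 29.
Repeated squaring mod 29: 24^1 ≡ 24, 24^2 ≡ 24² = 576 ≡ 25, 24^4 ≡ 25² = 625 ≡ 16, 24^8 ≡ 16² = 256 ≡ 24, 24^16 ≡ 24² = 576 ≡ 25. Since 23 = 16 + 4 + 2 + 1, 24^23 ≡ 25·16·25·24: 25·16 = 400 ≡ 23, then 23·25 = 575 ≡ 24, then 24·24 = 576 ≡ 25. So 24^23 ≡ 25 (mod 29).
Hence f⁻¹(24) = 25.

25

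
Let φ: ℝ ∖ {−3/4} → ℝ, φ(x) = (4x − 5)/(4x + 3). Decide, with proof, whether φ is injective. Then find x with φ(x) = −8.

-19/36

Suppose φ(a) = φ(b). Cross-multiplying: (4a − 5)(4b + 3) = (4b − 5)(4a + 3).
Expanding both sides and cancelling the symmetric terms leaves 32·(a − b) = 0. Since 32 ≠ 0, a = b. So φ is injective.
Solving φ(x) = −8: cross-multiplying gives 4x − 5 = −8(4x + 3), which rearranges to 36x = −19, so x = −19/36.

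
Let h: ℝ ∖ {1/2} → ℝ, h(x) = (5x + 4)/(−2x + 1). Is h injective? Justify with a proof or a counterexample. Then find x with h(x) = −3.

Suppose h(x_1) = h(x_2). Cross-multiplying: (5x_1 + 4)(−2x_2 + 1) = (5x_2 + 4)(−2x_1 + 1).
Expanding both sides and cancelling the symmetric terms leaves 13·(x_1 − x_2) = 0. Since 13 ≠ 0, x_1 = x_2. Therefore h is injective.
Solving h(x) = −3: cross-multiplying gives 5x + 4 = −3(−2x + 1), which rearranges to −1x = −7, so x = 7.

7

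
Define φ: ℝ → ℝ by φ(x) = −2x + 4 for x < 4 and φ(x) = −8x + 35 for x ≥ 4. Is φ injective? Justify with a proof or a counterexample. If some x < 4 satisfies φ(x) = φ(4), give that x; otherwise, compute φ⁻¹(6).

Both pieces are strictly decreasing (slopes −2 and −8), so each is injective on its own interval.
The left piece maps (−∞, 4) onto (−4, ∞); the right piece maps [4, ∞) onto (−∞, 3].
These images overlap. In particular φ(4) = 3 (right piece), and solving −2x + 4 = 3 on the left piece gives x = 1/2 < 4.
So φ(1/2) = φ(4) with 1/2 ≠ 4, and φ is not injective. This x = 1/2 is the requested value below 4.

1/2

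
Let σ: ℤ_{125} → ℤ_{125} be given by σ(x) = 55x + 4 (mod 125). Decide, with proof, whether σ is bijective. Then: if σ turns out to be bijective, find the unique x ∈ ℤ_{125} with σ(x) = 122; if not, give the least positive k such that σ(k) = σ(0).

25

We have gcd(55, 125) = 5 > 1. Taking a = 0 and b = 25: σ(0) = 4 and σ(25) = 55·25 + 4 = 1379 ≡ 4 (mod 125).
So σ(0) = σ(25) while 0 ≠ 25, therefore σ is not injective, hence not bijective.
Since σ is not bijective, we find the least positive k with σ(k) = σ(0): this means 55k ≡ 0 (mod 125), i.e. 125 ∣ 55k. Since gcd(55, 125) = 5, dividing through by 5 this holds exactly when 25 ∣ 11k, and as gcd(11, 25) = 1, exactly when 25 ∣ k.
The smallest positive such k is 25.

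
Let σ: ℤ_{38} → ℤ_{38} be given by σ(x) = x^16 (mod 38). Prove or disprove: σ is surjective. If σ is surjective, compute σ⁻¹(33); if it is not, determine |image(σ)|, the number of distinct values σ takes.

σ(18): Repeated squaring mod 38: 18^1 ≡ 18, 18^2 ≡ 18² = 324 ≡ 20, 18^4 ≡ 20² = 400 ≡ 20, 18^8 ≡ 20² = 400 ≡ 20, 18^16 ≡ 20² = 400 ≡ 20. So 18^16 ≡ 20 (mod 38).
σ(20): Repeated squaring mod 38: 20^1 ≡ 20, 20^2 ≡ 20² = 400 ≡ 20, 20^4 ≡ 20² = 400 ≡ 20, 20^8 ≡ 20² = 400 ≡ 20, 20^16 ≡ 20² = 400 ≡ 20. So 20^16 ≡ 20 (mod 38).
So σ(18) = σ(20) = 20 while 18 ≠ 20, hence σ is not injective.
A non-injective map from the 38-element set ℤ_{38} to itself takes at most 37 distinct values, so it cannot be surjective. So σ is not surjective.
Since σ is not surjective, we determine |image(σ)|. Computing x^16 mod 38 for each x (by repeated squaring, reducing mod 38 at every step), the values σ(0), σ(1), …, σ(37) are: 0, 1, 24, 17, 6, 35, 28, 7, 30, 23, 4, 11, 26, 9, 16, 25, 36, 5, 20, 19, 20, 5, 36, 25, 16, 9, 26, 11, 4, 23, 30, 7, 28, 35, 6, 17, 24, 1.
The distinct values are {0, 1, 4, 5, 6, 7, 9, 11, 16, 17, 19, 20, 23, 24, 25, 26, 28, 30, 35, 36}; there are 20 of them.

20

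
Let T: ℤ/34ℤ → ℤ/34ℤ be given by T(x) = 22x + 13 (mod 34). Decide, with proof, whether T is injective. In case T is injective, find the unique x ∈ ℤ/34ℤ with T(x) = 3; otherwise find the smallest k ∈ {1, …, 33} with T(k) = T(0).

17

We have gcd(22, 34) = 2 > 1. Taking a = 0 and b = 17: T(0) = 13 and T(17) = 22·17 + 13 = 387 ≡ 13 (mod 34).
So T(0) = T(17) while 0 ≠ 17, hence T is not injective.
Since T is not injective, we find the least positive k with T(k) = T(0): this means 22k ≡ 0 (mod 34), i.e. 34 ∣ 22k. Since gcd(22, 34) = 2, dividing through by 2 this holds exactly when 17 ∣ 11k, and as gcd(11, 17) = 1, exactly when 17 ∣ k.
The smallest positive such k is 17.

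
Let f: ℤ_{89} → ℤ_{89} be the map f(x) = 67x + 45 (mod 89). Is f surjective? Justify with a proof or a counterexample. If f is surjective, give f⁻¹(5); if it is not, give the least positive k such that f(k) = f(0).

Recall that f is surjective if every y in the codomain equals f(x) for some x in the domain.
Since gcd(67, 89) = 1, 67 is invertible modulo 89. Euclid's algorithm: 89 = 1·67 + 22, 67 = 3·22 + 1; back-substituting gives 1 = 4·67 − 3·89, so 67⁻¹ ≡ 4 (mod 89).
Then y ↦ 4(y − 45) is a two-sided inverse to f, so every y ∈ ℤ_{89} has a preimage.
Thus f is surjective.
Since f is surjective, we find f⁻¹(5): we need 67x ≡ 5 − 45 ≡ 49 (mod 89). Using 67⁻¹ = 4: x ≡ 4·49 = 196 = 2·89 + 18, so x = 18.
Check: f(18) = 67·18 + 45 = 1251 = 14·89 + 5 ≡ 5 (mod 89).

18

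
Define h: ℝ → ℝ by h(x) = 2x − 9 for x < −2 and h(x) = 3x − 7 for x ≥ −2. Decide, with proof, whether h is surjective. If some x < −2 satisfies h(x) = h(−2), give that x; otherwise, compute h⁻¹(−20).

Both pieces are strictly increasing (slopes 2 and 3), so each is injective on its own interval.
The left piece maps (−∞, −2) onto (−∞, −13); the right piece maps [−2, ∞) onto [−13, ∞).
These images together cover ℝ, so h is surjective.
Because the two images are disjoint, no x < −2 has h(x) = h(−2), so we compute h⁻¹(−20): −20 lies in (−∞, −13), so solve 2x − 9 = −20: x = (−20 + 9)/2 = −11/2.

-11/2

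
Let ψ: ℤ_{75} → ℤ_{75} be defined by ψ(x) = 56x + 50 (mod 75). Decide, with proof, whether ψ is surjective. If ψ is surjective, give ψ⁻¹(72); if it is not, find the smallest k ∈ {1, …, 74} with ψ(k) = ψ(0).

Recall: ψ is surjective if every y in the codomain equals ψ(x) for some x in the domain.
Since gcd(56, 75) = 1, 56 is invertible modulo 75. Euclid's algorithm: 75 = 1·56 + 19, 56 = 2·19 + 18, 19 = 1·18 + 1; back-substituting gives 1 = 71·56 − 53·75, so 56⁻¹ ≡ 71 (mod 75).
For any y ∈ ℤ_{75}, x = 71(y − 50) mod 75 satisfies ψ(x) = 56·71(y − 50) + 50 ≡ y (since 56·71 ≡ 1 mod 75). So every y has a preimage.
Hence ψ is surjective.
Since ψ is surjective, we compute ψ⁻¹(72): solve 56x + 50 ≡ 72 (mod 75), i.e. 56x ≡ 22 (mod 75).
Multiplying by 56⁻¹ = 71 gives x ≡ 71·22 = 1562 = 20·75 + 62 ≡ 62 (mod 75).
Check: ψ(62) = 56·62 + 50 = 3522 = 46·75 + 72 ≡ 72 (mod 75).

62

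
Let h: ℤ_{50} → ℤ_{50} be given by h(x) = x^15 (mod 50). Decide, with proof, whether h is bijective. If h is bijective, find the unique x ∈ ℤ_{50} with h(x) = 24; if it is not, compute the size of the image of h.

h(0) = 0^15 = 0.
h(10): Repeated squaring mod 50: 10^1 ≡ 10, 10^2 ≡ 10² = 100 ≡ 0, 10^4 ≡ 0² = 0, 10^8 ≡ 0² = 0. Since 15 = 8 + 4 + 2 + 1, 10^15 ≡ 0·0·0·10: 0·0 = 0, then 0·0 = 0, then 0·10 = 0. So 10^15 ≡ 0 (mod 50).
So h(0) = h(10) = 0 while 0 ≠ 10, therefore h is not injective, hence not bijective.
Since h is not bijective, we determine |image(h)|. Computing x^15 mod 50 for each x (by repeated squaring, reducing mod 50 at every step), the values h(0), h(1), …, h(49) are: 0, 1, 18, 7, 24, 25, 26, 43, 32, 49, 0, 1, 18, 7, 24, 25, 26, 43, 32, 49, 0, 1, 18, 7, 24, 25, 26, 43, 32, 49, 0, 1, 18, 7, 24, 25, 26, 43, 32, 49, 0, 1, 18, 7, 24, 25, 26, 43, 32, 49.
The distinct values are {0, 1, 7, 18, 24, 25, 26, 32, 43, 49}; there are 10 of them.

10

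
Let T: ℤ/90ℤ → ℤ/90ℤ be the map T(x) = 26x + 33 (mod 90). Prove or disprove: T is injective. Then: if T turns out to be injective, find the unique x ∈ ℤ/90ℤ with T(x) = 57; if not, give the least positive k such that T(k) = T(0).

45

We have gcd(26, 90) = 2 > 1. Taking u = 0 and v = 45: T(0) = 33 and T(45) = 26·45 + 33 = 1203 ≡ 33 (mod 90).
So T(0) = T(45) while 0 ≠ 45, therefore T is not injective.
Since T is not injective, we find the least positive k with T(k) = T(0): this means 26k ≡ 0 (mod 90), i.e. 90 ∣ 26k. Since gcd(26, 90) = 2, dividing through by 2 this holds exactly when 45 ∣ 13k, and as gcd(13, 45) = 1, exactly when 45 ∣ k.
The smallest positive such k is 45.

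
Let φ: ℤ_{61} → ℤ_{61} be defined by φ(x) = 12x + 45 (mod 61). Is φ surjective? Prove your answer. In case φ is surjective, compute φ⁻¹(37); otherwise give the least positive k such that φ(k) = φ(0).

Since gcd(12, 61) = 1, 12 is invertible modulo 61. Euclid's algorithm: 61 = 5·12 + 1; back-substituting gives 1 = 56·12 − 11·61, so 12⁻¹ ≡ 56 (mod 61).
For any y ∈ ℤ_{61}, x = 56(y − 45) mod 61 satisfies φ(x) = 12·56(y − 45) + 45 ≡ y (since 12·56 ≡ 1 mod 61). So every y has a preimage.
So φ is surjective.
Since φ is surjective, we compute φ⁻¹(37): solve 12x + 45 ≡ 37 (mod 61), i.e. 12x ≡ 53 (mod 61).
Multiplying by 12⁻¹ = 56 gives x ≡ 56·53 = 2968 = 48·61 + 40 ≡ 40 (mod 61).
Check: φ(40) = 12·40 + 45 = 525 = 8·61 + 37 ≡ 37 (mod 61).

40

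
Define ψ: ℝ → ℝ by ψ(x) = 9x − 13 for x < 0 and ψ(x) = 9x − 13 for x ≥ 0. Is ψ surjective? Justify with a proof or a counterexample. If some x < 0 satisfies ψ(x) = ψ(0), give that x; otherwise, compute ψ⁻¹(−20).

-7/9

Both pieces are strictly increasing (slopes 9 and 9), so each is injective on its own interval.
The left piece maps (−∞, 0) onto (−∞, −13); the right piece maps [0, ∞) onto [−13, ∞).
These images together cover ℝ, so ψ is surjective.
Because the two images are disjoint, no x < 0 has ψ(x) = ψ(0), so we compute ψ⁻¹(−20): −20 lies in (−∞, −13), so solve 9x − 13 = −20: x = (−20 + 13)/9 = −7/9.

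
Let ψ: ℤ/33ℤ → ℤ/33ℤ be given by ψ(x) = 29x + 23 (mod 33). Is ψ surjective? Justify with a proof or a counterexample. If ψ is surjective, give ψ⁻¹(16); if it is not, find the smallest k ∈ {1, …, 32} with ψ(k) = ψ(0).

10

Recall that ψ is surjective if every y in the codomain equals ψ(x) for some x in the domain.
Since gcd(29, 33) = 1, 29 is invertible modulo 33. Euclid's algorithm: 33 = 1·29 + 4, 29 = 7·4 + 1; back-substituting gives 1 = 8·29 − 7·33, so 29⁻¹ ≡ 8 (mod 33).
Then y ↦ 8(y − 23) is a two-sided inverse to ψ, so every y ∈ ℤ/33ℤ has a preimage.
Therefore ψ is surjective.
Since ψ is surjective, we find ψ⁻¹(16): we need 29x ≡ 16 − 23 ≡ 26 (mod 33). Using 29⁻¹ = 8: x ≡ 8·26 = 208 = 6·33 + 10, so x = 10.
Check: ψ(10) = 29·10 + 23 = 313 = 9·33 + 16 ≡ 16 (mod 33).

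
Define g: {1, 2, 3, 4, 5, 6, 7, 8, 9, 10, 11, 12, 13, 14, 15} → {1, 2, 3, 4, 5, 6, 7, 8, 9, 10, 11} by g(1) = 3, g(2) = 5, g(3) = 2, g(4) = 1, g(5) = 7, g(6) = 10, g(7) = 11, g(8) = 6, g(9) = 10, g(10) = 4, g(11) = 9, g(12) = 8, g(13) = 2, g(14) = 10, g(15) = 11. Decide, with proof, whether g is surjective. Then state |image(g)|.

11

Every element of the codomain has a preimage: 1 = g(4), 2 = g(3), 3 = g(1), 4 = g(10), 5 = g(2), 6 = g(8), 7 = g(5), 8 = g(12), 9 = g(11), 10 = g(6), 11 = g(7).
So g is surjective.
The image of g is {1, 2, 3, 4, 5, 6, 7, 8, 9, 10, 11}, which has 11 elements.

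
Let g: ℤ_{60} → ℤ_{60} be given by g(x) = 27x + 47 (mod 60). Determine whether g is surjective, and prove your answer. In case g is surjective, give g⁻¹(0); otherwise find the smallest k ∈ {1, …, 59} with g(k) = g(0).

Recall: g is surjective if every y in the codomain equals g(x) for some x in the domain.
Since gcd(27, 60) = 3, we have 27x ≡ 0 (mod 3) for all x, so g(x) ≡ 2 (mod 3).
But 0 ≢ 2 (mod 3), so 0 ∈ ℤ_{60} has no preimage. So g is not surjective.
Since g is not surjective, we find the least positive k with g(k) = g(0): this means 27k ≡ 0 (mod 60), i.e. 60 ∣ 27k. Since gcd(27, 60) = 3, dividing through by 3 this holds exactly when 20 ∣ 9k, and as gcd(9, 20) = 1, exactly when 20 ∣ k.
The smallest positive such k is 20.

20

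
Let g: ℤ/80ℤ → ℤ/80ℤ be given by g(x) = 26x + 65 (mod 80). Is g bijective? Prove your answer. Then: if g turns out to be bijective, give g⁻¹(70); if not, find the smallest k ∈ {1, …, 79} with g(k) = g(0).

We have gcd(26, 80) = 2 > 1. Taking x_1 = 0 and x_2 = 40: g(0) = 65 and g(40) = 26·40 + 65 = 1105 ≡ 65 (mod 80).
So g(0) = g(40) while 0 ≠ 40, hence g is not injective, hence not bijective.
Since g is not bijective, we find the least positive k with g(k) = g(0): this means 26k ≡ 0 (mod 80), i.e. 80 ∣ 26k. Since gcd(26, 80) = 2, dividing through by 2 this holds exactly when 40 ∣ 13k, and as gcd(13, 40) = 1, exactly when 40 ∣ k.
The smallest positive such k is 40.

40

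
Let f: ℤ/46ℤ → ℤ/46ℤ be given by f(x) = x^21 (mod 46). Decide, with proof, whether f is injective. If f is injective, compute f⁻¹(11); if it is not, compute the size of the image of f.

21

Computing x^21 mod 46 for each x (by repeated squaring, reducing mod 46 at every step), the values f(0), f(1), …, f(45) are: 0, 1, 12, 31, 6, 37, 4, 33, 26, 41, 30, 21, 2, 39, 28, 43, 36, 19, 32, 17, 38, 11, 22, 23, 24, 35, 8, 29, 14, 27, 10, 3, 18, 7, 44, 25, 16, 5, 20, 13, 42, 9, 40, 15, 34, 45.
Every element of ℤ/46ℤ appears exactly once in this list, so f is a bijection, and in particular injective.
Since f is injective, we read off the preimage of 11 from the same table: f(21) = 11, so f⁻¹(11) = 21.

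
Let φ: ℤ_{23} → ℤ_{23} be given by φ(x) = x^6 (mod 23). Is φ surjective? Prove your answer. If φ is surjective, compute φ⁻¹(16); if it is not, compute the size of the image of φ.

φ(11): Repeated squaring mod 23: 11^1 ≡ 11, 11^2 ≡ 11² = 121 ≡ 6, 11^4 ≡ 6² = 36 ≡ 13. Since 6 = 4 + 2, 11^6 ≡ 13·6: 13·6 = 78 ≡ 9. So 11^6 ≡ 9 (mod 23).
φ(12): Repeated squaring mod 23: 12^1 ≡ 12, 12^2 ≡ 12² = 144 ≡ 6, 12^4 ≡ 6² = 36 ≡ 13. Since 6 = 4 + 2, 12^6 ≡ 13·6: 13·6 = 78 ≡ 9. So 12^6 ≡ 9 (mod 23).
So φ(11) = φ(12) = 9 while 11 ≠ 12, thus φ is not injective.
A non-injective map from the 23-element set ℤ_{23} to itself takes at most 22 distinct values, so it cannot be surjective. Hence φ is not surjective.
Since φ is not surjective, we determine |image(φ)|. Computing x^6 mod 23 for each x (by repeated squaring, reducing mod 23 at every step), the values φ(0), φ(1), …, φ(22) are: 0, 1, 18, 16, 2, 8, 12, 4, 13, 3, 6, 9, 9, 6, 3, 13, 4, 12, 8, 2, 16, 18, 1.
The distinct values are {0, 1, 2, 3, 4, 6, 8, 9, 12, 13, 16, 18}; there are 12 of them.

12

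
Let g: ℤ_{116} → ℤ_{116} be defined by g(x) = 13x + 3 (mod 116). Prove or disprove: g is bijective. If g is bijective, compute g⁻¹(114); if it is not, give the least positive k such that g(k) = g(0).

By definition, g is injective if g(u) = g(v) implies u = v.
Suppose g(u) = g(v) in ℤ_{116}. Then 13u + 3 ≡ 13v + 3 (mod 116), hence 13(u − v) ≡ 0 (mod 116).
Since gcd(13, 116) = 1, 13 is invertible modulo 116, thus u − v ≡ 0 (mod 116), i.e. u = v.
We now compute 13⁻¹ mod 116 explicitly. Euclid's algorithm: 116 = 8·13 + 12, 13 = 1·12 + 1; back-substituting gives 1 = 9·13 − 1·116, so 13⁻¹ ≡ 9 (mod 116).
For any y ∈ ℤ_{116}, x = 9(y − 3) mod 116 satisfies g(x) = 13·9(y − 3) + 3 ≡ y (since 13·9 ≡ 1 mod 116). So every y has a preimage.
Thus g is bijective.
Since g is bijective, we compute g⁻¹(114): solve 13x + 3 ≡ 114 (mod 116), i.e. 13x ≡ 111 (mod 116).
Multiplying by 13⁻¹ = 9 gives x ≡ 9·111 = 999 = 8·116 + 71 ≡ 71 (mod 116).
Check: g(71) = 13·71 + 3 = 926 = 7·116 + 114 ≡ 114 (mod 116).

71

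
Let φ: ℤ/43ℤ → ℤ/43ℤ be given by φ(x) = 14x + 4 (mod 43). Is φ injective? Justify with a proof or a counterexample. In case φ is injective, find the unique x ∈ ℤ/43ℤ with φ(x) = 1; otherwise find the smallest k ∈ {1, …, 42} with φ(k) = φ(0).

If φ(u) = φ(v), then 14u ≡ 14v (mod 43). Because gcd(14, 43) = 1, we may cancel 14 to get u ≡ v (mod 43).
Hence φ is injective.
We now compute 14⁻¹ mod 43 explicitly. Euclid's algorithm: 43 = 3·14 + 1; back-substituting gives 1 = 40·14 − 13·43, so 14⁻¹ ≡ 40 (mod 43).
Since φ is injective, we find φ⁻¹(1): we need 14x ≡ 1 − 4 ≡ 40 (mod 43). Using 14⁻¹ = 40: x ≡ 40·40 = 1600 = 37·43 + 9, so x = 9.
Check: φ(9) = 14·9 + 4 = 130 = 3·43 + 1 ≡ 1 (mod 43).

9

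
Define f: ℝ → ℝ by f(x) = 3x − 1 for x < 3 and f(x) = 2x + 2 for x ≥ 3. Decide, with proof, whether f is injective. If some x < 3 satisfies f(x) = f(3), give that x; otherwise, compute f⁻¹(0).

1/3

Both pieces are strictly increasing (slopes 3 and 2), so each is injective on its own interval.
The left piece maps (−∞, 3) onto (−∞, 8); the right piece maps [3, ∞) onto [8, ∞).
These images are disjoint, so no value is attained by both pieces. Thus f is injective.
Because the two images are disjoint, no x < 3 has f(x) = f(3), so we compute f⁻¹(0): 0 lies in (−∞, 8), so solve 3x − 1 = 0: x = (0 + 1)/3 = 1/3.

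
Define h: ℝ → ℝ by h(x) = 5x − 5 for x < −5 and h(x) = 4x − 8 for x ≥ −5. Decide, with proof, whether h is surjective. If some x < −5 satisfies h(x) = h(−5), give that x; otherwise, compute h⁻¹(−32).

-27/5

Both pieces are strictly increasing (slopes 5 and 4), so each is injective on its own interval.
The left piece maps (−∞, −5) onto (−∞, −30); the right piece maps [−5, ∞) onto [−28, ∞).
The union (−∞, −30) ∪ [−28, ∞) omits the interval between −30 and −28; in particular −30 has no preimage. So h is not surjective.
Because the two images are disjoint, no x < −5 has h(x) = h(−5), so we compute h⁻¹(−32): −32 lies in (−∞, −30), so solve 5x − 5 = −32: x = (−32 + 5)/5 = −27/5.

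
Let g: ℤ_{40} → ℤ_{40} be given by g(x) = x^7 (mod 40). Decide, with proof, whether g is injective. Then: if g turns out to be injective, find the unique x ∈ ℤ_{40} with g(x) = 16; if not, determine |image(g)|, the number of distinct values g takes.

25

g(0) = 0^7 = 0.
g(10): Repeated squaring mod 40: 10^1 ≡ 10, 10^2 ≡ 10² = 100 ≡ 20, 10^4 ≡ 20² = 400 ≡ 0. Since 7 = 4 + 2 + 1, 10^7 ≡ 0·20·10: 0·20 = 0, then 0·10 = 0. So 10^7 ≡ 0 (mod 40).
So g(0) = g(10) = 0 while 0 ≠ 10, therefore g is not injective.
Since g is not injective, we determine |image(g)|. Computing x^7 mod 40 for each x (by repeated squaring, reducing mod 40 at every step), the values g(0), g(1), …, g(39) are: 0, 1, 8, 27, 24, 5, 16, 23, 32, 9, 0, 11, 8, 37, 24, 15, 16, 33, 32, 19, 0, 21, 8, 7, 24, 25, 16, 3, 32, 29, 0, 31, 8, 17, 24, 35, 16, 13, 32, 39.
The distinct values are {0, 1, 3, 5, 7, 8, 9, 11, 13, 15, 16, 17, 19, 21, 23, 24, 25, 27, 29, 31, 32, 33, 35, 37, 39}; there are 25 of them.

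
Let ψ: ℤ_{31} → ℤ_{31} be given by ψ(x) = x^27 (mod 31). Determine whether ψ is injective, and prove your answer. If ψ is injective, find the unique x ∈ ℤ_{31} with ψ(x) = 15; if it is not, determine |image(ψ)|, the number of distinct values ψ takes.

ψ(1) = 1^27 = 1.
ψ(5): Repeated squaring mod 31: 5^1 ≡ 5, 5^2 ≡ 5² = 25, 5^4 ≡ 25² = 625 ≡ 5, 5^8 ≡ 5² = 25, 5^16 ≡ 25² = 625 ≡ 5. Since 27 = 16 + 8 + 2 + 1, 5^27 ≡ 5·25·25·5: 5·25 = 125 ≡ 1, then 1·25 = 25, then 25·5 = 125 ≡ 1. So 5^27 ≡ 1 (mod 31).
So ψ(1) = ψ(5) = 1 while 1 ≠ 5, hence ψ is not injective.
Since ψ is not injective, we determine |image(ψ)|. Computing x^27 mod 31 for each x (by repeated squaring, reducing mod 31 at every step), the values ψ(0), ψ(1), …, ψ(30) are: 0, 1, 4, 23, 16, 1, 30, 16, 2, 2, 4, 15, 27, 23, 2, 23, 8, 29, 8, 4, 16, 27, 29, 29, 15, 1, 30, 15, 8, 27, 30.
The distinct values are {0, 1, 2, 4, 8, 15, 16, 23, 27, 29, 30}; there are 11 of them.

11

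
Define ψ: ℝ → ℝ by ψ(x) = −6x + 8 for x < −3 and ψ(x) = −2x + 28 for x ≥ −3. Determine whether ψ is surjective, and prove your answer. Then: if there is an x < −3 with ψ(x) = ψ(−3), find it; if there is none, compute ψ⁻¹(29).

Both pieces are strictly decreasing (slopes −6 and −2), so each is injective on its own interval.
The left piece maps (−∞, −3) onto (26, ∞); the right piece maps [−3, ∞) onto (−∞, 34].
The union (26, ∞) ∪ (−∞, 34] covers ℝ, so ψ is surjective.
For the follow-up: the images overlap, so an x < −3 with ψ(x) = ψ(−3) exists. ψ(−3) = 34; solving −6x + 8 = 34 for x < −3 gives x = (34 − 8)/(−6) = −13/3.

-13/3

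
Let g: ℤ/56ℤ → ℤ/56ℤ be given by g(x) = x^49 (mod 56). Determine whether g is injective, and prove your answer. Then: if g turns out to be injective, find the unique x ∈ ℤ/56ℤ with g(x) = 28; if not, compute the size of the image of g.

g(0) = 0^49 = 0.
g(14): Repeated squaring mod 56: 14^1 ≡ 14, 14^2 ≡ 14² = 196 ≡ 28, 14^4 ≡ 28² = 784 ≡ 0, 14^8 ≡ 0² = 0, 14^16 ≡ 0² = 0, 14^32 ≡ 0² = 0. Since 49 = 32 + 16 + 1, 14^49 ≡ 0·0·14: 0·0 = 0, then 0·14 = 0. So 14^49 ≡ 0 (mod 56).
So g(0) = g(14) = 0 while 0 ≠ 14, so g is not injective.
Since g is not injective, we determine |image(g)|. Computing x^49 mod 56 for each x (by repeated squaring, reducing mod 56 at every step), the values g(0), g(1), …, g(55) are: 0, 1, 16, 3, 32, 5, 48, 7, 8, 9, 24, 11, 40, 13, 0, 15, 16, 17, 32, 19, 48, 21, 8, 23, 24, 25, 40, 27, 0, 29, 16, 31, 32, 33, 48, 35, 8, 37, 24, 39, 40, 41, 0, 43, 16, 45, 32, 47, 48, 49, 8, 51, 24, 53, 40, 55.
The distinct values are {0, 1, 3, 5, 7, 8, 9, 11, 13, 15, 16, 17, 19, 21, 23, 24, 25, 27, 29, 31, 32, 33, 35, 37, 39, 40, 41, 43, 45, 47, 48, 49, 51, 53, 55}; there are 35 of them.

35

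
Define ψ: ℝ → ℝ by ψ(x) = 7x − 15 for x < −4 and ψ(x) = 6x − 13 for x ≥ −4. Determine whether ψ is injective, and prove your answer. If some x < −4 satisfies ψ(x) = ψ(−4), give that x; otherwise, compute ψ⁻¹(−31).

-3

Both pieces are strictly increasing (slopes 7 and 6), so each is injective on its own interval.
The left piece maps (−∞, −4) onto (−∞, −43); the right piece maps [−4, ∞) onto [−37, ∞).
These images are disjoint, so no value is attained by both pieces. So ψ is injective.
Because the two images are disjoint, no x < −4 has ψ(x) = ψ(−4), so we compute ψ⁻¹(−31): −31 lies in [−37, ∞), so solve 6x − 13 = −31: x = (−31 + 13)/6 = −3.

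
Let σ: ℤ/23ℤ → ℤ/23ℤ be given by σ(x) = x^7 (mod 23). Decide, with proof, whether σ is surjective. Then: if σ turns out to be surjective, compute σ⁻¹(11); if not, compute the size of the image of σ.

15

Since 23 is prime, the nonzero elements of ℤ/23ℤ form a cyclic group of order 22.
As gcd(7, 22) = 1, raising to the 7th power is a bijection on this group: if a^7 ≡ b^7 then (ab^{−1})^7 = 1, and the only element of order dividing gcd(7, 22) = 1 is 1, so a = b.
With σ(0) = 0 this makes σ injective on all of ℤ/23ℤ, hence bijective (finite equal-size domain and codomain). In particular σ is surjective.
Since σ is surjective, we find the preimage of 11. The inverse of x ↦ x^7 on (ℤ/23ℤ)^× is x ↦ x^19, because 7·19 = 133 = 6·22 + 1 ≡ 1 (mod 22) and x^{22} = 1 for x ≠ 0 (Fermat). So σ⁻¹(11) = 11^19 mod 23.
Repeated squaring mod 23: 11^1 ≡ 11, 11^2 ≡ 11² = 121 ≡ 6, 11^4 ≡ 6² = 36 ≡ 13, 11^8 ≡ 13² = 169 ≡ 8, 11^16 ≡ 8² = 64 ≡ 18. Since 19 = 16 + 2 + 1, 11^19 ≡ 18·6·11: 18·6 = 108 ≡ 16, then 16·11 = 176 ≡ 15. So 11^19 ≡ 15 (mod 23).
Hence σ⁻¹(11) = 15.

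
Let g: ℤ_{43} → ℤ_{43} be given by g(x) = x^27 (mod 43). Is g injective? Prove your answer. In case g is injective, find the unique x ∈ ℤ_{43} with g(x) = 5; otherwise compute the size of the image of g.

15

g(1) = 1^27 = 1.
g(6): Repeated squaring mod 43: 6^1 ≡ 6, 6^2 ≡ 6² = 36, 6^4 ≡ 36² = 1296 ≡ 6, 6^8 ≡ 6² = 36, 6^16 ≡ 36² = 1296 ≡ 6. Since 27 = 16 + 8 + 2 + 1, 6^27 ≡ 6·36·36·6: 6·36 = 216 ≡ 1, then 1·36 = 36, then 36·6 = 216 ≡ 1. So 6^27 ≡ 1 (mod 43).
So g(1) = g(6) = 1 while 1 ≠ 6, thus g is not injective.
Since g is not injective, we determine |image(g)|. Computing x^27 mod 43 for each x (by repeated squaring, reducing mod 43 at every step), the values g(0), g(1), …, g(42) are: 0, 1, 22, 2, 11, 27, 1, 42, 27, 4, 35, 4, 22, 16, 21, 11, 35, 35, 2, 32, 39, 41, 2, 4, 11, 41, 8, 8, 32, 22, 27, 21, 39, 8, 39, 16, 1, 42, 16, 32, 41, 21, 42.
The distinct values are {0, 1, 2, 4, 8, 11, 16, 21, 22, 27, 32, 35, 39, 41, 42}; there are 15 of them.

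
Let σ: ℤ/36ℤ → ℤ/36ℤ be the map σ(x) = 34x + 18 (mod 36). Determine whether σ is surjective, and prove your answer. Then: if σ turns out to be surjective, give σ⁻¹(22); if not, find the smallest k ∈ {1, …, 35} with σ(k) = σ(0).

Since gcd(34, 36) = 2, we have 34x ≡ 0 (mod 2) for all x, so σ(x) ≡ 0 (mod 2).
But 1 ≢ 0 (mod 2), so 1 ∈ ℤ/36ℤ has no preimage. Thus σ is not surjective.
Since σ is not surjective, we find the least positive k with σ(k) = σ(0): this means 34k ≡ 0 (mod 36), i.e. 36 ∣ 34k. Since gcd(34, 36) = 2, dividing through by 2 this holds exactly when 18 ∣ 17k, and as gcd(17, 18) = 1, exactly when 18 ∣ k.
The smallest positive such k is 18.

18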